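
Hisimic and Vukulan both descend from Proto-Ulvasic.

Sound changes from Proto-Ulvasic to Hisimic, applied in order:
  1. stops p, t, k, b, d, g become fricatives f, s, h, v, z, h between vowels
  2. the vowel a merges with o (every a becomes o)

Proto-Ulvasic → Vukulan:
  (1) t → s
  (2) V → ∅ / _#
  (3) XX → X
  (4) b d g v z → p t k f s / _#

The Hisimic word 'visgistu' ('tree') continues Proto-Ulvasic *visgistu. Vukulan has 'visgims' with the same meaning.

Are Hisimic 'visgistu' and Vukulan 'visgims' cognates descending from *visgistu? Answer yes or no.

Derive the expected Vukulan reflex of *visgistu:
Vukulan: *visgistu
  visgistu → visgissu   [unconditioned shift]
  visgissu → visgiss   [apocope]
  visgiss → visgis   [degemination]
  visgis (rule 4 does not apply)
  giving Vukulan visgis.
The regular Vukulan reflex would be 'visgis', but the attested form is 'visgims'. The correspondence is irregular, so they are not cognates (the Vukulan form has a different source).

no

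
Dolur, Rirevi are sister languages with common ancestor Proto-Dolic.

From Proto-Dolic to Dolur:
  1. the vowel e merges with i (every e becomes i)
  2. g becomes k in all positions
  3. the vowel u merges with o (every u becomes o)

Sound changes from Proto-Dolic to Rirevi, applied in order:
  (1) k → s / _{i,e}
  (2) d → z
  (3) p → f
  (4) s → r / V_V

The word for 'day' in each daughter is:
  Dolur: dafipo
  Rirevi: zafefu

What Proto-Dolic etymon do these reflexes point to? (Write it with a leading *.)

*dafepu

Position 4: Dolur has i, Rirevi has e. Rirevi preserves e here (none of its changes turn any other segment into e), so the proto-segment is *e.
Position 6: Dolur has o, Rirevi has u. Rirevi preserves u here (none of its changes turn any other segment into u), so the proto-segment is *u.
This points to *dafepu. Verify forward in each daughter:
Dolur: *dafepu
  dafepu → dafipu   [vowel merger]
  dafipu (rule 2 does not apply)
  dafipu → dafipo   [vowel merger]
  giving Dolur dafipo.
Rirevi: *dafepu > zafepu > zafefu  (by unconditioned shift, unconditioned shift)
*dafepu is the unique common source.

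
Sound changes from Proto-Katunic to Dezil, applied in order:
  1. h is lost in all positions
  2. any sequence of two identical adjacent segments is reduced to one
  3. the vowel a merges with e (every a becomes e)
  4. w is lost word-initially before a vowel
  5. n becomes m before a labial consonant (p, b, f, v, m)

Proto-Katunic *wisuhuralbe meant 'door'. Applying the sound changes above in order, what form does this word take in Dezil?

isurelbe

Dezil: *wisuhuralbe
  wisuhuralbe → wisuuralbe   [h-loss]
  wisuuralbe → wisuralbe   [degemination]
  wisuralbe → wisurelbe   [vowel merger]
  wisurelbe → isurelbe   [glide loss]
  isurelbe (rule 5 does not apply)
  giving Dezil isurelbe.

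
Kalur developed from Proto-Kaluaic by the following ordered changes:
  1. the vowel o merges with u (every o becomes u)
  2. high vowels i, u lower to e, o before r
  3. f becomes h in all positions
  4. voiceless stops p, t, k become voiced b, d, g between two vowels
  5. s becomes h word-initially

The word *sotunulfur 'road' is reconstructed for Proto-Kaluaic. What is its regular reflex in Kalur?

hudunulhor

Kalur: *sotunulfur
  sotunulfur → sutunulfur   [vowel merger]
  sutunulfur → sutunulfor   [pre-rhotic lowering]
  sutunulfor → sutunulhor   [unconditioned shift]
  sutunulhor → sudunulhor   [intervocalic voicing]
  sudunulhor → hudunulhor   [debuccalisation]
  giving Kalur hudunulhor.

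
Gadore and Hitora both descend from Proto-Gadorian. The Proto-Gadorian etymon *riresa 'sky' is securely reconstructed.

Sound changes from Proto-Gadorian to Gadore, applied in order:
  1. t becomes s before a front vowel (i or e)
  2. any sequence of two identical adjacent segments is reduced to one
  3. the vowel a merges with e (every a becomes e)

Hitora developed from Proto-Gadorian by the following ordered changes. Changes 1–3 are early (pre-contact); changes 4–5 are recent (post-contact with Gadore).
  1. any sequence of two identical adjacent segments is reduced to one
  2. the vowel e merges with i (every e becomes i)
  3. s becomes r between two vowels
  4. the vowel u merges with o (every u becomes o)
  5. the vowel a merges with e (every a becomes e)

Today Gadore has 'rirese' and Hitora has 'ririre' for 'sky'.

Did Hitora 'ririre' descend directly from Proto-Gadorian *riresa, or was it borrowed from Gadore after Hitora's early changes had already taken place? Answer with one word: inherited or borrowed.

inherited

If inherited, *riresa would pass through all of Hitora's changes:
Hitora: *riresa > ririsa > ririra > ririre  (by vowel merger, rhotacism, vowel merger)
If borrowed from Gadore 'rirese' after the early changes, it would undergo only the recent ones:
  rule 4 (vowel merger): no change (rirese)
  rule 5 (vowel merger): no change (rirese)
  ⇒ as a loan: rirese
Hitora 'ririre' matches the inherited outcome exactly, so it is an inherited cognate, not a loan.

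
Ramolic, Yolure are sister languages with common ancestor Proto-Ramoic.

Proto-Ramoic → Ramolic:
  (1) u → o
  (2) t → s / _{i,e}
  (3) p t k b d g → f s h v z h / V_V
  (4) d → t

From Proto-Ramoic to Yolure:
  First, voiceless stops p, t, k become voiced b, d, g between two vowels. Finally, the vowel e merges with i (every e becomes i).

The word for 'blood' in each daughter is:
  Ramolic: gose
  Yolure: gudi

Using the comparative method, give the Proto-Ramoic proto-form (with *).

Position 2: Ramolic has o, Yolure has u. Yolure preserves u here (none of its changes turn any other segment into u), so the proto-segment is *u.
Position 4: Ramolic has e, Yolure has i. Ramolic preserves e here (none of its changes turn any other segment into e), so the proto-segment is *e.
Verify the candidate proto-form against each daughter:
Ramolic: *gute > gote > gose  (by vowel merger, palatalisation)
Yolure: start from *gute.
  rule 1 (intervocalic voicing): gute → gude
  rule 2 (vowel merger): gude → gudi
  ⇒ Yolure gudi
Only *gute yields all of Ramolic gose, Yolure gudi.

*gute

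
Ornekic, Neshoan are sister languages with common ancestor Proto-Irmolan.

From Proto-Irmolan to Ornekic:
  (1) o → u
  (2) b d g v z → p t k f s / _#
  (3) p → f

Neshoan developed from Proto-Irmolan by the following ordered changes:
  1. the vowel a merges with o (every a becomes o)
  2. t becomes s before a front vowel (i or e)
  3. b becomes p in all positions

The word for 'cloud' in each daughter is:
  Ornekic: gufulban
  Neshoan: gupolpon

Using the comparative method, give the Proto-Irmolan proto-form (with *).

Position 4: Ornekic has u, Neshoan has o. Taking the neighbouring segments as reconstructed: Ornekic u could go back to *o or *u; Neshoan o could go back to *a or *o — the one source consistent with every daughter is *o.
Position 6: Ornekic has b, Neshoan has p. Ornekic preserves b here (none of its changes turn any other segment into b), so the proto-segment is *b.
Position 7: Ornekic has a, Neshoan has o. Ornekic preserves a here (none of its changes turn any other segment into a), so the proto-segment is *a.
Continuing position by position gives *gupolban; check it forward:
Ornekic: *gupolban > gupulban > gufulban  (by vowel merger, unconditioned shift)
Neshoan: *gupolban > gupolbon > gupolpon  (by vowel merger, unconditioned shift)
*gupolban is the unique common source.

*gupolban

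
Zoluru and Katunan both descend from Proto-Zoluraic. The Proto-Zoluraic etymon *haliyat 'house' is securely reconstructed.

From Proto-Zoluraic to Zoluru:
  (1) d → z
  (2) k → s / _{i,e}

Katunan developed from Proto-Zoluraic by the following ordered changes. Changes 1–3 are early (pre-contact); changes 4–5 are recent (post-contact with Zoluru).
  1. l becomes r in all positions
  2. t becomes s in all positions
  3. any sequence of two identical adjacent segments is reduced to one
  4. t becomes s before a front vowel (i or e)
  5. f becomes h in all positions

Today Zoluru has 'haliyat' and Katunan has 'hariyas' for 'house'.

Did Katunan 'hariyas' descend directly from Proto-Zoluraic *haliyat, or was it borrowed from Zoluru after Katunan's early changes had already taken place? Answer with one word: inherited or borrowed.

If inherited, *haliyat would pass through all of Katunan's changes:
Katunan: *haliyat
  haliyat → hariyat   [unconditioned shift]
  hariyat → hariyas   [unconditioned shift]
  hariyas (rule 3 does not apply)
  hariyas (rule 4 does not apply)
  hariyas (rule 5 does not apply)
  giving Katunan hariyas.
If borrowed from Zoluru 'haliyat' after the early changes, it would undergo only the recent ones:
  rule 4 (palatalisation): no change (haliyat)
  rule 5 (unconditioned shift): no change (haliyat)
  ⇒ as a loan: haliyat
Katunan 'hariyas' matches the inherited outcome exactly, so it is an inherited cognate, not a loan.

inherited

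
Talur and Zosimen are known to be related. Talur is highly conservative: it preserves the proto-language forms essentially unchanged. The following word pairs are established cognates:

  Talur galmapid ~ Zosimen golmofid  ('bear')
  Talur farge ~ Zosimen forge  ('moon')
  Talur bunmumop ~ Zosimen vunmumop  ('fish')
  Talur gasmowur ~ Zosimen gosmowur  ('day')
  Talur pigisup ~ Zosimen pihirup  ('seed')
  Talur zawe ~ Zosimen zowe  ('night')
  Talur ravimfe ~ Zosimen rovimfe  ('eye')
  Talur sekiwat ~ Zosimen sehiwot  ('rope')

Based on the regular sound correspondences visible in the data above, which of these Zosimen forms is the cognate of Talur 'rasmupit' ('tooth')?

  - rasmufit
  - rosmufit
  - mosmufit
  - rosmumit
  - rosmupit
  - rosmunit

galmapid ~ golmofid, gasmowur ~ gosmowur — Talur a corresponds to Zosimen o after a consonant, before a consonant other than r, m, n, p, b, f, v.
galmapid ~ golmofid — Talur p corresponds to Zosimen f between vowels (before a front vowel).
Applying these to Talur 'rasmupit':
  rasmupit → rosmupit   (a→o after a consonant, before a consonant other than r, m, n, p, b, f, v)
  rosmupit → rosmufit   (p→f between vowels (before a front vowel))
So the Zosimen cognate is 'rosmufit'.

rosmufit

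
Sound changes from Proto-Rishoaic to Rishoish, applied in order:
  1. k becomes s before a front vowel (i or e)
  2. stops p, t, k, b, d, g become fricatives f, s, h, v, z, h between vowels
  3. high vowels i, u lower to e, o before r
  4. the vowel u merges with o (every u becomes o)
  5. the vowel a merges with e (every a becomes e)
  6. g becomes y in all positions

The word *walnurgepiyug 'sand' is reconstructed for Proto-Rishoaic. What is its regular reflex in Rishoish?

Rishoish: *walnurgepiyug > walnurgefiyug > walnorgefiyug > walnorgefiyog > welnorgefiyog > welnoryefiyoy  (by intervocalic lenition, pre-rhotic lowering, vowel merger, vowel merger, unconditioned shift)

welnoryefiyoy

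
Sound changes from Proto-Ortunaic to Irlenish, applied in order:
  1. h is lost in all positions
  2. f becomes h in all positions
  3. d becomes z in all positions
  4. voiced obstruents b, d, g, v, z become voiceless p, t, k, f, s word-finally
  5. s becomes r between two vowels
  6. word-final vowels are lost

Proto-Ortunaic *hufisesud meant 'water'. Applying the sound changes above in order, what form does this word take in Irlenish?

Irlenish: *hufisesud
  hufisesud → ufisesud   [h-loss]
  ufisesud → uhisesud   [unconditioned shift]
  uhisesud → uhisesuz   [unconditioned shift]
  uhisesuz → uhisesus   [final devoicing]
  uhisesus → uhirerus   [rhotacism]
  uhirerus (rule 6 does not apply)
  giving Irlenish uhirerus.

uhirerus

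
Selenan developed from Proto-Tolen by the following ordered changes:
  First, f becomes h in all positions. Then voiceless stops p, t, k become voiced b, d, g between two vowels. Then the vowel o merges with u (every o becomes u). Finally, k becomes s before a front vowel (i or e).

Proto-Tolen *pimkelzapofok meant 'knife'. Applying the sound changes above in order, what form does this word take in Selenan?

Selenan: *pimkelzapofok > pimkelzapohok > pimkelzabohok > pimkelzabuhuk > pimselzabuhuk  (by unconditioned shift, intervocalic voicing, vowel merger, palatalisation)

pimselzabuhuk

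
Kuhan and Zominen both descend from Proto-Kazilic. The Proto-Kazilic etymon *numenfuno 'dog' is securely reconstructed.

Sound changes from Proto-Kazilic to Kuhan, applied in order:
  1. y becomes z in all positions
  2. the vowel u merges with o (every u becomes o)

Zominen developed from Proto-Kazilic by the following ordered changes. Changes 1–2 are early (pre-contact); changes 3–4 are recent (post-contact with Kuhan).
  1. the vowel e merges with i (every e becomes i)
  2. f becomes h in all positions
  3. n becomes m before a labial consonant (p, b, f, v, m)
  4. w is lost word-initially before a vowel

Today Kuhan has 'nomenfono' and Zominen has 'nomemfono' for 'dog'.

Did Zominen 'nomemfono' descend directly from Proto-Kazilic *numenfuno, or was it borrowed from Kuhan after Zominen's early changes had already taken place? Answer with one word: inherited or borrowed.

borrowed

If inherited, *numenfuno would pass through all of Zominen's changes:
Zominen: *numenfuno > numinfuno > numinhuno  (by vowel merger, unconditioned shift)
If borrowed from Kuhan 'nomenfono' after the early changes, it would undergo only the recent ones:
  rule 3 (nasal place assimilation): nomenfono → nomemfono
  rule 4 (glide loss): no change (nomemfono)
  ⇒ as a loan: nomemfono
Zominen 'nomemfono' matches the loan outcome 'nomemfono', not the inherited 'numinhuno' — it skipped the early Zominen changes, so it was borrowed from Kuhan.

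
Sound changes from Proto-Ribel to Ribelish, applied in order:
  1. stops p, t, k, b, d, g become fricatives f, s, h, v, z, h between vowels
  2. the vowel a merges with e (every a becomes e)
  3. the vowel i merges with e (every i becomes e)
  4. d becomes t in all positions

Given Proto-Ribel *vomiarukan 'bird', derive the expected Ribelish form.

Ribelish: *vomiarukan
  vomiarukan → vomiaruhan   [intervocalic lenition]
  vomiaruhan → vomieruhen   [vowel merger]
  vomieruhen → vomeeruhen   [vowel merger]
  vomeeruhen (rule 4 does not apply)
  giving Ribelish vomeeruhen.

vomeeruhen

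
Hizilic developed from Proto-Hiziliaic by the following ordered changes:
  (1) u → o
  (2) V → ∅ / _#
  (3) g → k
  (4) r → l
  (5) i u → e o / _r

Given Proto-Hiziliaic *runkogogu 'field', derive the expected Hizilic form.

lonkokok

Hizilic: start from *runkogogu.
  rule 1 (vowel merger): runkogogu → ronkogogo
  rule 2 (apocope): ronkogogo → ronkogog
  rule 3 (unconditioned shift): ronkogog → ronkokok
  rule 4 (unconditioned shift): ronkokok → lonkokok
  rule 5: no change — lonkokok
  ⇒ Hizilic lonkokok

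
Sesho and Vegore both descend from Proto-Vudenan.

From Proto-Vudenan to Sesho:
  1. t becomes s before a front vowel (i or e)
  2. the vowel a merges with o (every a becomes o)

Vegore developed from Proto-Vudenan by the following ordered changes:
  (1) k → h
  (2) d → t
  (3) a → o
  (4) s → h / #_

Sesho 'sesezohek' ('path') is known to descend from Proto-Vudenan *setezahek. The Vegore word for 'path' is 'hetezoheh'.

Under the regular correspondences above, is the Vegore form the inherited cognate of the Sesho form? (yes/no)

Derive the expected Vegore reflex of *setezahek:
Vegore: *setezahek > setezaheh > setezoheh > hetezoheh  (by unconditioned shift, vowel merger, debuccalisation)
Vegore 'hetezoheh' matches the regular reflex exactly, so the pair is cognate.

yes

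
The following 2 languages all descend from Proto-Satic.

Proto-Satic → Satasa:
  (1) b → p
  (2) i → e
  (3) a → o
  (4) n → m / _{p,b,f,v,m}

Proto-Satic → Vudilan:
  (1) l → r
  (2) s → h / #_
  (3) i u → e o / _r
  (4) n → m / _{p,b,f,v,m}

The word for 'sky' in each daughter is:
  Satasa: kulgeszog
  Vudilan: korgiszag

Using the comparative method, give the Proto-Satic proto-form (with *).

*kulgiszag

Position 5: Satasa has e, Vudilan has i. Vudilan preserves i here (none of its changes turn any other segment into i), so the proto-segment is *i.
Position 8: Satasa has o, Vudilan has a. Vudilan preserves a here (none of its changes turn any other segment into a), so the proto-segment is *a.
Position 3: Satasa has l, Vudilan has r. Satasa preserves l here (none of its changes turn any other segment into l), so the proto-segment is *l.
This points to *kulgiszag. Verify forward in each daughter:
Satasa: *kulgiszag > kulgeszag > kulgeszog  (by vowel merger, vowel merger)
Vudilan: *kulgiszag > kurgiszag > korgiszag  (by unconditioned shift, pre-rhotic lowering)
Only *kulgiszag yields all of Satasa kulgeszog, Vudilan korgiszag.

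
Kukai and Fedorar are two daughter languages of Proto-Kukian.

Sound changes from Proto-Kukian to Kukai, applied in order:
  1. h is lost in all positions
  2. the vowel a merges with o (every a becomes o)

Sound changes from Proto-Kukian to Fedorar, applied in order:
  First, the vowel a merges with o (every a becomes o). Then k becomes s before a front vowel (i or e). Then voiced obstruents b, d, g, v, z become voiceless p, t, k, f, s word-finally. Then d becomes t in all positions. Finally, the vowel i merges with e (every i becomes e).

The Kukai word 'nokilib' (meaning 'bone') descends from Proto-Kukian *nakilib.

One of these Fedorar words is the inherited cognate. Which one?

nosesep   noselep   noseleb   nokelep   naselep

Fedorar: start from *nakilib.
  rule 1 (vowel merger): nakilib → nokilib
  rule 2 (palatalisation): nokilib → nosilib
  rule 3 (final devoicing): nosilib → nosilip
  rule 4: no change — nosilip
  rule 5 (vowel merger): nosilip → noselep
  ⇒ Fedorar noselep
Only 'noselep' matches the regular Fedorar development of *nakilib.

noselep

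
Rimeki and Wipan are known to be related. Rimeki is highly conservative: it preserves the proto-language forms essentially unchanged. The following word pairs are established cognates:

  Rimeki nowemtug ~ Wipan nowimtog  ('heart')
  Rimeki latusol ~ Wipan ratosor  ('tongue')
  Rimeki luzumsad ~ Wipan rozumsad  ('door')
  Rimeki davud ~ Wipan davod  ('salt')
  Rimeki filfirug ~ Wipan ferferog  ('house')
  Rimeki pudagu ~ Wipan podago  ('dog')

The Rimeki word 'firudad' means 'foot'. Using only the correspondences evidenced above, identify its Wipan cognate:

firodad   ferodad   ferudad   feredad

filfirug ~ ferferog — Rimeki i corresponds to Wipan e after a consonant, before r.
nowemtug ~ nowimtog, latusol ~ ratosor — Rimeki u corresponds to Wipan o after a consonant, before a consonant other than r, m, n, p, b, f, v.
Applying these to Rimeki 'firudad':
  firudad → ferudad   (i→e after a consonant, before r)
  ferudad → ferodad   (u→o after a consonant, before a consonant other than r, m, n, p, b, f, v)
So the Wipan cognate is 'ferodad'.

ferodad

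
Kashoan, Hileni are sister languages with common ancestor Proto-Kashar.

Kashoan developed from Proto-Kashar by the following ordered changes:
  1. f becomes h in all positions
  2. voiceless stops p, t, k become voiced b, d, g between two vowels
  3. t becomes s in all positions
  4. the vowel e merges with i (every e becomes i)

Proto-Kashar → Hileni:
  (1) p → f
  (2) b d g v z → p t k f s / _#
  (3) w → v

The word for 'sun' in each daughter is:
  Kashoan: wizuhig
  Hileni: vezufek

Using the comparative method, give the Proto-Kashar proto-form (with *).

Position 7: Kashoan has g, Hileni has k. Taking the neighbouring segments as reconstructed: Kashoan g can only go back to *g; Hileni k could go back to *k or *g — the one source consistent with every daughter is *g.
Position 6: Kashoan has i, Hileni has e. Hileni preserves e here (none of its changes turn any other segment into e), so the proto-segment is *e.
This points to *wezufeg. Verify forward in each daughter:
Kashoan: start from *wezufeg.
  rule 1 (unconditioned shift): wezufeg → wezuheg
  rule 2: no change — wezuheg
  rule 3: no change — wezuheg
  rule 4 (vowel merger): wezuheg → wizuhig
  ⇒ Kashoan wizuhig
Hileni: *wezufeg
  wezufeg (rule 1 does not apply)
  wezufeg → wezufek   [final devoicing]
  wezufek → vezufek   [unconditioned shift]
  giving Hileni vezufek.
Only *wezufeg yields all of Kashoan wizuhig, Hileni vezufek.

*wezufeg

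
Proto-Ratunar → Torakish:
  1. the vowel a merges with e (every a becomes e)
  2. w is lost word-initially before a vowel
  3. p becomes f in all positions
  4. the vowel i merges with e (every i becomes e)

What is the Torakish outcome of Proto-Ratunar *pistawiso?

Torakish: *pistawiso > pistewiso > fistewiso > festeweso  (by vowel merger, unconditioned shift, vowel merger)

festeweso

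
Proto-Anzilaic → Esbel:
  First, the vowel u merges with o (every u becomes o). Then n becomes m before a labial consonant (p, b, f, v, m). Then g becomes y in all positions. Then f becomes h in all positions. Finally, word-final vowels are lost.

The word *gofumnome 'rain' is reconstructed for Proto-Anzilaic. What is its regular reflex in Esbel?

Esbel: start from *gofumnome.
  rule 1 (vowel merger): gofumnome → gofomnome
  rule 2: no change — gofomnome
  rule 3 (unconditioned shift): gofomnome → yofomnome
  rule 4 (unconditioned shift): yofomnome → yohomnome
  rule 5 (apocope): yohomnome → yohomnom
  ⇒ Esbel yohomnom

yohomnom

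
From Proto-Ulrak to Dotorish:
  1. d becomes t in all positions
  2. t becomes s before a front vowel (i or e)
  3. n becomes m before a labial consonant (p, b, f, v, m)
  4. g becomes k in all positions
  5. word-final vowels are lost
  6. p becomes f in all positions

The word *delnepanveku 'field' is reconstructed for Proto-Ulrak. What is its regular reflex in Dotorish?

selnefamvek

Dotorish: *delnepanveku
  delnepanveku → telnepanveku   [unconditioned shift]
  telnepanveku → selnepanveku   [palatalisation]
  selnepanveku → selnepamveku   [nasal place assimilation]
  selnepamveku (rule 4 does not apply)
  selnepamveku → selnepamvek   [apocope]
  selnepamvek → selnefamvek   [unconditioned shift]
  giving Dotorish selnefamvek.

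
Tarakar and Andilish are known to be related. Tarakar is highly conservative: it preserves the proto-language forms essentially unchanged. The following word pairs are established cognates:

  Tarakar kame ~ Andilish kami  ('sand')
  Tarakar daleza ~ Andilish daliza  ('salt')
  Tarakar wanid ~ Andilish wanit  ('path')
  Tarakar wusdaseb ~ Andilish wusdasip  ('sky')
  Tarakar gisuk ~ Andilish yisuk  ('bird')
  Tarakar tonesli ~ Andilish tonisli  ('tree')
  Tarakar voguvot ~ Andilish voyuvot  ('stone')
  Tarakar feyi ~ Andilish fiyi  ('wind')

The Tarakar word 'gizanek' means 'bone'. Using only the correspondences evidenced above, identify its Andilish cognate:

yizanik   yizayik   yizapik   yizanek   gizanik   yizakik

gisuk ~ yisuk — Tarakar g corresponds to Andilish y word-initially before a front vowel.
daleza ~ daliza, tonesli ~ tonisli — Tarakar e corresponds to Andilish i after a consonant, before a consonant other than r, m, n, p, b, f, v.
Applying these to Tarakar 'gizanek':
  gizanek → yizanek   (g→y word-initially before a front vowel)
  yizanek → yizanik   (e→i after a consonant, before a consonant other than r, m, n, p, b, f, v)
So the Andilish cognate is 'yizanik'.

yizanik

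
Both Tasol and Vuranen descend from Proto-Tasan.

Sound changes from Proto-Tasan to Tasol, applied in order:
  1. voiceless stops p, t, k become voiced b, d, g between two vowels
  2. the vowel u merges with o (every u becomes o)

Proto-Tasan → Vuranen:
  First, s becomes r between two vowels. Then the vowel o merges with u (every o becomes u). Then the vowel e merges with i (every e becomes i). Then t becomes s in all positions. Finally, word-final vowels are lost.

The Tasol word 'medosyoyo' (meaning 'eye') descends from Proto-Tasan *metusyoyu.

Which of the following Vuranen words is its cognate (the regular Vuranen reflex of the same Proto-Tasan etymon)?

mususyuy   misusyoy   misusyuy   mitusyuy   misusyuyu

Vuranen: *metusyoyu
  metusyoyu (rule 1 does not apply)
  metusyoyu → metusyuyu   [vowel merger]
  metusyuyu → mitusyuyu   [vowel merger]
  mitusyuyu → misusyuyu   [unconditioned shift]
  misusyuyu → misusyuy   [apocope]
  giving Vuranen misusyuy.
The other candidates each miss or misapply at least one Vuranen change.

misusyuy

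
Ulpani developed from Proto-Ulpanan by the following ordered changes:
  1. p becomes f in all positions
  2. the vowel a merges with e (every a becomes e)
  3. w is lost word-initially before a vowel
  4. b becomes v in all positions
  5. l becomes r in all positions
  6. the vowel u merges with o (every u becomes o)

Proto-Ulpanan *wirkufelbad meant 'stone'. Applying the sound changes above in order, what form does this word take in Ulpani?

Ulpani: *wirkufelbad
  wirkufelbad (rule 1 does not apply)
  wirkufelbad → wirkufelbed   [vowel merger]
  wirkufelbed → irkufelbed   [glide loss]
  irkufelbed → irkufelved   [unconditioned shift]
  irkufelved → irkuferved   [unconditioned shift]
  irkuferved → irkoferved   [vowel merger]
  giving Ulpani irkoferved.

irkoferved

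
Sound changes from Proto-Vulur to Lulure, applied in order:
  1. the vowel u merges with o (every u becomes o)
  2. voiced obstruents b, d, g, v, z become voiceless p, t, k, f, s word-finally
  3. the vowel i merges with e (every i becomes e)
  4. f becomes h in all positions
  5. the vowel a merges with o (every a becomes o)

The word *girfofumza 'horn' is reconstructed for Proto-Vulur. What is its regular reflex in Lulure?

gerhohomzo

Lulure: start from *girfofumza.
  rule 1 (vowel merger): girfofumza → girfofomza
  rule 2: no change — girfofomza
  rule 3 (vowel merger): girfofomza → gerfofomza
  rule 4 (unconditioned shift): gerfofomza → gerhohomza
  rule 5 (vowel merger): gerhohomza → gerhohomzo
  ⇒ Lulure gerhohomzo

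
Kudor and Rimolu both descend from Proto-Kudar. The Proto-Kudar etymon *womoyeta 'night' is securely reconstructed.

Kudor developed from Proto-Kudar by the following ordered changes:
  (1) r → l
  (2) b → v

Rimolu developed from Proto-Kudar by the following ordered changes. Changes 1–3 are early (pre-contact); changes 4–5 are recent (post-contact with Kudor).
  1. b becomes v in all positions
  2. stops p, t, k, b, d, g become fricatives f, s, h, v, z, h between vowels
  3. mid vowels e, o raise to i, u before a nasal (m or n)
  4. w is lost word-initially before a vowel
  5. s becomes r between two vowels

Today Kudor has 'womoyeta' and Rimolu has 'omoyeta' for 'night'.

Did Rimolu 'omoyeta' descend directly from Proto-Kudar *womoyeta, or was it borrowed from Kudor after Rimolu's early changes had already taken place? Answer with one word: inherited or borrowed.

borrowed

If inherited, *womoyeta would pass through all of Rimolu's changes:
Rimolu: *womoyeta > womoyesa > wumoyesa > umoyesa > umoyera  (by intervocalic lenition, pre-nasal raising, glide loss, rhotacism)
If borrowed from Kudor 'womoyeta' after the early changes, it would undergo only the recent ones:
  rule 4 (glide loss): womoyeta → omoyeta
  rule 5 (rhotacism): no change (omoyeta)
  ⇒ as a loan: omoyeta
Rimolu 'omoyeta' matches the loan outcome 'omoyeta', not the inherited 'umoyera' — it skipped the early Rimolu changes, so it was borrowed from Kudor.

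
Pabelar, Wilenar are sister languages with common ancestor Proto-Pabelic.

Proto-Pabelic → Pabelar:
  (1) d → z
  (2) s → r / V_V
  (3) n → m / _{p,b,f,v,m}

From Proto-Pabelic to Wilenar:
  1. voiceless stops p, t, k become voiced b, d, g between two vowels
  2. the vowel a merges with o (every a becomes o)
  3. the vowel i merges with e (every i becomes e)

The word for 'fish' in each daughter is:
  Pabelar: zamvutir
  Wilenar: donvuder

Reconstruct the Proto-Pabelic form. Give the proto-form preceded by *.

Position 3: Pabelar has m, Wilenar has n. Wilenar preserves n here (none of its changes turn any other segment into n), so the proto-segment is *n.
Position 2: Pabelar has a, Wilenar has o. Pabelar preserves a here (none of its changes turn any other segment into a), so the proto-segment is *a.
This points to *danvutir. Verify forward in each daughter:
Pabelar: *danvutir
  danvutir → zanvutir   [unconditioned shift]
  zanvutir (rule 2 does not apply)
  zanvutir → zamvutir   [nasal place assimilation]
  giving Pabelar zamvutir.
Wilenar: *danvutir
  danvutir → danvudir   [intervocalic voicing]
  danvudir → donvudir   [vowel merger]
  donvudir → donvuder   [vowel merger]
  giving Wilenar donvuder.
Only *danvutir yields all of Pabelar zamvutir, Wilenar donvuder.

*danvutir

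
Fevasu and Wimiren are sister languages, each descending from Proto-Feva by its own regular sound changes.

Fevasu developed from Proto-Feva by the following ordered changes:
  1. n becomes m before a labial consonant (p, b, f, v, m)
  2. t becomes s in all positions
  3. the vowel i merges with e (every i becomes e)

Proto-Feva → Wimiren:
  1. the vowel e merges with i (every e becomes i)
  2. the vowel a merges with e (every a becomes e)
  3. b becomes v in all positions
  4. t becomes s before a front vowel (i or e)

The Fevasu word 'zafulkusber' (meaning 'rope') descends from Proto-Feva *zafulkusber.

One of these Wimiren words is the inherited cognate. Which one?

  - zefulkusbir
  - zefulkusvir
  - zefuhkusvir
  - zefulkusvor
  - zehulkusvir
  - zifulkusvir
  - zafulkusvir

zefulkusvir

Wimiren: *zafulkusber > zafulkusbir > zefulkusbir > zefulkusvir  (by vowel merger, vowel merger, unconditioned shift)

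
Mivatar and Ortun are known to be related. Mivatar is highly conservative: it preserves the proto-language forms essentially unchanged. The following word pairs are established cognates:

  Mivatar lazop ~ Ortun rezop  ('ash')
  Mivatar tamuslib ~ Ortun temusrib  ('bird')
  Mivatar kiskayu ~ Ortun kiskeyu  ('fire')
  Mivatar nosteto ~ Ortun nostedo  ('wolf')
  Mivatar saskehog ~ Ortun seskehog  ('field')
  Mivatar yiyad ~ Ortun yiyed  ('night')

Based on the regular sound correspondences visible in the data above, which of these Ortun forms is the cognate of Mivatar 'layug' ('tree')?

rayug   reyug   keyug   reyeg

lazop ~ rezop — Mivatar l corresponds to Ortun r word-initially before a back vowel.
lazop ~ rezop, kiskayu ~ kiskeyu — Mivatar a corresponds to Ortun e after a consonant, before a consonant other than r, m, n, p, b, f, v.
Applying these to Mivatar 'layug':
  layug → rayug   (l→r word-initially before a back vowel)
  rayug → reyug   (a→e after a consonant, before a consonant other than r, m, n, p, b, f, v)
So the Ortun cognate is 'reyug'.

reyug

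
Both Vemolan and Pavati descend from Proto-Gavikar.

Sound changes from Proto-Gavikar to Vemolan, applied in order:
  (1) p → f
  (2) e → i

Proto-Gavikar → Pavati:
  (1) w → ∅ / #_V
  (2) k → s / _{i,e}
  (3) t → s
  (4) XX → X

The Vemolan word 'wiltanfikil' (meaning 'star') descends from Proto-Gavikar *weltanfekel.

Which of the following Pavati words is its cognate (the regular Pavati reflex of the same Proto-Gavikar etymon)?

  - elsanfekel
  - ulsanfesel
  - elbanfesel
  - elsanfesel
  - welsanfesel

elsanfesel

Pavati: *weltanfekel > eltanfekel > eltanfesel > elsanfesel  (by glide loss, palatalisation, unconditioned shift)
Among the options, 'elsanfesel' alone shows every Pavati change applied in order.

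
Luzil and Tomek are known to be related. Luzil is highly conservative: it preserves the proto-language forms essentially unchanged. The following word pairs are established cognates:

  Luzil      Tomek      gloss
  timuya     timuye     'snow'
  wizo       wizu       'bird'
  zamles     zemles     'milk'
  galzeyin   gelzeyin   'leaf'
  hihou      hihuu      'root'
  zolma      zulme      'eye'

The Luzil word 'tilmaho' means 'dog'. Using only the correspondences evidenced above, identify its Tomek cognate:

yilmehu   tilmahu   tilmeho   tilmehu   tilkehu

tilmehu

galzeyin ~ gelzeyin — Luzil a corresponds to Tomek e after a consonant, before a consonant other than r, m, n, p, b, f, v.
wizo ~ wizu — Luzil o corresponds to Tomek u word-finally.
Applying these to Luzil 'tilmaho':
  tilmaho → tilmeho   (a→e after a consonant, before a consonant other than r, m, n, p, b, f, v)
  tilmeho → tilmehu   (o→u word-finally)
So the Tomek cognate is 'tilmehu'.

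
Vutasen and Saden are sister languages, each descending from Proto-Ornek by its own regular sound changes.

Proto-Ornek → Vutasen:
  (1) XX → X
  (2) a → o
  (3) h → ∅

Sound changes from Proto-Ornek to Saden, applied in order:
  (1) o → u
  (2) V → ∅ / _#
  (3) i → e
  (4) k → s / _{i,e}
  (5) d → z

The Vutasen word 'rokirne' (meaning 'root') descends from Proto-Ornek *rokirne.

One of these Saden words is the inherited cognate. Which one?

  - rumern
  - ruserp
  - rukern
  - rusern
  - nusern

rusern

Saden: *rokirne
  rokirne → rukirne   [vowel merger]
  rukirne → rukirn   [apocope]
  rukirn → rukern   [vowel merger]
  rukern → rusern   [palatalisation]
  rusern (rule 5 does not apply)
  giving Saden rusern.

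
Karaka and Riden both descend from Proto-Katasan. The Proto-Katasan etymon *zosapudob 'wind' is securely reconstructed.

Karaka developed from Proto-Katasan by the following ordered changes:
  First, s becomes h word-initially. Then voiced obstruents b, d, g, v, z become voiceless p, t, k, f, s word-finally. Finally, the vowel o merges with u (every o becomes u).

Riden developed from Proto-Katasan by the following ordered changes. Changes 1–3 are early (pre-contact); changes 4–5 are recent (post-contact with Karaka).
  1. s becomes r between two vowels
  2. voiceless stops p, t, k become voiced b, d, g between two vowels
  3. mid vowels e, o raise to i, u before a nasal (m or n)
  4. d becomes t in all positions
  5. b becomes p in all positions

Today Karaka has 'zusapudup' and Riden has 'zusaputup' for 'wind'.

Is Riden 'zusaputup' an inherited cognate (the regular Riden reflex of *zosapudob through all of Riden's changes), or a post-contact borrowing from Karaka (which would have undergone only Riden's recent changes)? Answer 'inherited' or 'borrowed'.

borrowed

If inherited, *zosapudob would pass through all of Riden's changes:
Riden: start from *zosapudob.
  rule 1 (rhotacism): zosapudob → zorapudob
  rule 2 (intervocalic voicing): zorapudob → zorabudob
  rule 3: no change — zorabudob
  rule 4 (unconditioned shift): zorabudob → zorabutob
  rule 5 (unconditioned shift): zorabutob → zoraputop
  ⇒ Riden zoraputop
If borrowed from Karaka 'zusapudup' after the early changes, it would undergo only the recent ones:
  rule 4 (unconditioned shift): zusapudup → zusaputup
  rule 5 (unconditioned shift): no change (zusaputup)
  ⇒ as a loan: zusaputup
Riden 'zusaputup' matches the loan outcome 'zusaputup', not the inherited 'zoraputop' — it skipped the early Riden changes, so it was borrowed from Karaka.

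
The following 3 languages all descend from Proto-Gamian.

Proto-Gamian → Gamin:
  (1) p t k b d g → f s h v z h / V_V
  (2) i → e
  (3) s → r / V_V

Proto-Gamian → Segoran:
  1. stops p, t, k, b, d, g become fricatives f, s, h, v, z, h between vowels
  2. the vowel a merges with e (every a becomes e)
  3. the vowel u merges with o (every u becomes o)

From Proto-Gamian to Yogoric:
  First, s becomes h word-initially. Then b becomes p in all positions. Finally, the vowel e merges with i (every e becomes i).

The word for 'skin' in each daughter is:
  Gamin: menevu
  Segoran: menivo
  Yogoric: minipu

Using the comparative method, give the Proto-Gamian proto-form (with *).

Position 5: Gamin has v, Segoran has v, Yogoric has p. Taking the neighbouring segments as reconstructed: Gamin v could go back to *b or *v; Segoran v could go back to *b or *v; Yogoric p could go back to *p or *b — the one source consistent with every daughter is *b.
Position 4: Gamin has e, Segoran has i, Yogoric has i. Segoran preserves i here (none of its changes turn any other segment into i), so the proto-segment is *i.
Position 6: Gamin has u, Segoran has o, Yogoric has u. Gamin preserves u here (none of its changes turn any other segment into u), so the proto-segment is *u.
Continuing position by position gives *menibu; check it forward:
Gamin: *menibu > menivu > menevu  (by intervocalic lenition, vowel merger)
Segoran: start from *menibu.
  rule 1 (intervocalic lenition): menibu → menivu
  rule 2: no change — menivu
  rule 3 (vowel merger): menivu → menivo
  ⇒ Segoran menivo
Yogoric: *menibu > menipu > minipu  (by unconditioned shift, vowel merger)
*menibu is the unique common source.

*menibu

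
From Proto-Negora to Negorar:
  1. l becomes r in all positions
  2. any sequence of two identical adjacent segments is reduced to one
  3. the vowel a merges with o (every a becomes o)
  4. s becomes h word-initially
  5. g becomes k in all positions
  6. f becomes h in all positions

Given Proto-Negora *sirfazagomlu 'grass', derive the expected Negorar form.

hirhozokomru

Negorar: start from *sirfazagomlu.
  rule 1 (unconditioned shift): sirfazagomlu → sirfazagomru
  rule 2: no change — sirfazagomru
  rule 3 (vowel merger): sirfazagomru → sirfozogomru
  rule 4 (debuccalisation): sirfozogomru → hirfozogomru
  rule 5 (unconditioned shift): hirfozogomru → hirfozokomru
  rule 6 (unconditioned shift): hirfozokomru → hirhozokomru
  ⇒ Negorar hirhozokomru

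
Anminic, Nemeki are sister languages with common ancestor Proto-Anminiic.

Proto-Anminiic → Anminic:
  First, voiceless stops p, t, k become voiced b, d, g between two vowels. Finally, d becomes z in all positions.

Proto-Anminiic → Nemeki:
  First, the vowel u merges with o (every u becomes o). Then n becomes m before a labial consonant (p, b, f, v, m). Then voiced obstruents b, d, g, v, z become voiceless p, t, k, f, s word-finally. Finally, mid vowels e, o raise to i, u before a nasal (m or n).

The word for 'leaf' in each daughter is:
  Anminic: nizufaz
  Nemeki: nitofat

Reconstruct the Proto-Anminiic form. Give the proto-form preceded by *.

*nitufad

Position 3: Anminic has z, Nemeki has t. Taking the neighbouring segments as reconstructed: Anminic z could go back to *t or *d or *z; Nemeki t can only go back to *t — the one source consistent with every daughter is *t.
Position 4: Anminic has u, Nemeki has o. Anminic preserves u here (none of its changes turn any other segment into u), so the proto-segment is *u.
This points to *nitufad. Verify forward in each daughter:
Anminic: start from *nitufad.
  rule 1 (intervocalic voicing): nitufad → nidufad
  rule 2 (unconditioned shift): nidufad → nizufaz
  ⇒ Anminic nizufaz
Nemeki: start from *nitufad.
  rule 1 (vowel merger): nitufad → nitofad
  rule 2: no change — nitofad
  rule 3 (final devoicing): nitofad → nitofat
  rule 4: no change — nitofat
  ⇒ Nemeki nitofat
Only *nitufad yields all of Anminic nizufaz, Nemeki nitofat.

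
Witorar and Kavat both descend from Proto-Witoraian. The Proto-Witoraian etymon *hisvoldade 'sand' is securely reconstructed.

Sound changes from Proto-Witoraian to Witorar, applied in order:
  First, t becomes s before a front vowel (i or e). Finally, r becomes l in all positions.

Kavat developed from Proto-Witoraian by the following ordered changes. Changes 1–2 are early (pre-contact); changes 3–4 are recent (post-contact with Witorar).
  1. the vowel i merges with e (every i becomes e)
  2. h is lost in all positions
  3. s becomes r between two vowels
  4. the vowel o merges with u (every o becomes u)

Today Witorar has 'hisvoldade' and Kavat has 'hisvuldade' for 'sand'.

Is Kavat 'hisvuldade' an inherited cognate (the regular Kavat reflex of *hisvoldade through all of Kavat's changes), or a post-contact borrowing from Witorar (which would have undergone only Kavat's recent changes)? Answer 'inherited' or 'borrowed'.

If inherited, *hisvoldade would pass through all of Kavat's changes:
Kavat: *hisvoldade > hesvoldade > esvoldade > esvuldade  (by vowel merger, h-loss, vowel merger)
If borrowed from Witorar 'hisvoldade' after the early changes, it would undergo only the recent ones:
  rule 3 (rhotacism): no change (hisvoldade)
  rule 4 (vowel merger): hisvoldade → hisvuldade
  ⇒ as a loan: hisvuldade
Kavat 'hisvuldade' matches the loan outcome 'hisvuldade', not the inherited 'esvuldade' — it skipped the early Kavat changes, so it was borrowed from Witorar.

borrowed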